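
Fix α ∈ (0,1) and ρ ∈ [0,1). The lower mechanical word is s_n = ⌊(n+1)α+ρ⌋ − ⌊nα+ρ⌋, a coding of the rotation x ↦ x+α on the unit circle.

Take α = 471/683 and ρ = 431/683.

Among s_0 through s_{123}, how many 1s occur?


86

#1s = Σ_{n=0}^{123} s_n = Σ_{n=0}^{123} (⌊(n+1)α+ρ⌋ − ⌊nα+ρ⌋)
the sum telescopes: every ⌊nα+ρ⌋ with 0 < n < 124 appears once with + and once with −, leaving ⌊124α+ρ⌋ − ⌊0·α+ρ⌋
124α + ρ = (124·471 + 431) / 683 = 58835/683
ρ = 431/683
⌊58835/683⌋ = 86,  ⌊431/683⌋ = 0
#1s = 86 − 0 = 86


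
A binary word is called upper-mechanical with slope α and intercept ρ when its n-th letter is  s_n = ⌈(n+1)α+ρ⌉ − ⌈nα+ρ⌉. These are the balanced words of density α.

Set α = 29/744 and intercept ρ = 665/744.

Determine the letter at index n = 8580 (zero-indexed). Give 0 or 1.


(n+1)α + ρ = (8581·29 + 665) / 744 = 249514/744
nα + ρ     = (8580·29 + 665) / 744 = 249485/744
⌈249514/744⌉ = 336,  ⌈249485/744⌉ = 336
s_{8580} = 336 − 336 = 0

0


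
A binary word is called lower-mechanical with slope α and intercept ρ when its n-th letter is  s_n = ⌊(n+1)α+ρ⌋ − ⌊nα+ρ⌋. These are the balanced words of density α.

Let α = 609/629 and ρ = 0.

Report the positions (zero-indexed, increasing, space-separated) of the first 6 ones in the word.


1 2 3 4 5 6

n=0: ⌊609/629⌋−⌊0/629⌋ = 0−0 = 0
n=1: ⌊1218/629⌋−⌊609/629⌋ = 1−0 = 1  ← one
n=2: ⌊1827/629⌋−⌊1218/629⌋ = 2−1 = 1  ← one
n=3: ⌊2436/629⌋−⌊1827/629⌋ = 3−2 = 1  ← one
n=4: ⌊3045/629⌋−⌊2436/629⌋ = 4−3 = 1  ← one
n=5: ⌊3654/629⌋−⌊3045/629⌋ = 5−4 = 1  ← one
n=6: ⌊4263/629⌋−⌊3654/629⌋ = 6−5 = 1  ← one
positions of the first 6 ones: 1 2 3 4 5 6


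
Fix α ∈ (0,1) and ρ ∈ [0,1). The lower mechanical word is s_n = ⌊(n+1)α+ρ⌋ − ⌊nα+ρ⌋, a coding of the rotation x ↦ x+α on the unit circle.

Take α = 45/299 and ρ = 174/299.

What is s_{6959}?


(n+1)α + ρ = (6960·45 + 174) / 299 = 313374/299
nα + ρ     = (6959·45 + 174) / 299 = 313329/299
⌊313374/299⌋ = 1048,  ⌊313329/299⌋ = 1047
s_{6959} = 1048 − 1047 = 1

1


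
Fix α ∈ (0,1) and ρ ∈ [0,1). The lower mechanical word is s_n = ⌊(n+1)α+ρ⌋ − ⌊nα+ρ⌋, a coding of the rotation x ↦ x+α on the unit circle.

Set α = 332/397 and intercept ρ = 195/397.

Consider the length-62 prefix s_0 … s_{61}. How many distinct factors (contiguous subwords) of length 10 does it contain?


t_n = ⌊(n·332+195)/397⌋ for n = 0 … 62:
  n=0…9: ⌊195/397⌋=0 ⌊527/397⌋=1 ⌊859/397⌋=2 ⌊1191/397⌋=3 ⌊1523/397⌋=3 ⌊1855/397⌋=4 ⌊2187/397⌋=5 ⌊2519/397⌋=6 ⌊2851/397⌋=7 ⌊3183/397⌋=8
  n=10…19: ⌊3515/397⌋=8 ⌊3847/397⌋=9 ⌊4179/397⌋=10 ⌊4511/397⌋=11 ⌊4843/397⌋=12 ⌊5175/397⌋=13 ⌊5507/397⌋=13 ⌊5839/397⌋=14 ⌊6171/397⌋=15 ⌊6503/397⌋=16
  n=20…29: ⌊6835/397⌋=17 ⌊7167/397⌋=18 ⌊7499/397⌋=18 ⌊7831/397⌋=19 ⌊8163/397⌋=20 ⌊8495/397⌋=21 ⌊8827/397⌋=22 ⌊9159/397⌋=23 ⌊9491/397⌋=23 ⌊9823/397⌋=24
  n=30…39: ⌊10155/397⌋=25 ⌊10487/397⌋=26 ⌊10819/397⌋=27 ⌊11151/397⌋=28 ⌊11483/397⌋=28 ⌊11815/397⌋=29 ⌊12147/397⌋=30 ⌊12479/397⌋=31 ⌊12811/397⌋=32 ⌊13143/397⌋=33
  n=40…49: ⌊13475/397⌋=33 ⌊13807/397⌋=34 ⌊14139/397⌋=35 ⌊14471/397⌋=36 ⌊14803/397⌋=37 ⌊15135/397⌋=38 ⌊15467/397⌋=38 ⌊15799/397⌋=39 ⌊16131/397⌋=40 ⌊16463/397⌋=41
  n=50…59: ⌊16795/397⌋=42 ⌊17127/397⌋=43 ⌊17459/397⌋=43 ⌊17791/397⌋=44 ⌊18123/397⌋=45 ⌊18455/397⌋=46 ⌊18787/397⌋=47 ⌊19119/397⌋=48 ⌊19451/397⌋=48 ⌊19783/397⌋=49
  n=60…62: ⌊20115/397⌋=50 ⌊20447/397⌋=51 ⌊20779/397⌋=52
s_n = t_(n+1) − t_n for n = 0 … 61 gives
prefix = 11101111101111101111101111101111101111101111101111101111101111
slide a length-10 window over [0..9] … [52..61] (53 windows); first occurrence of each distinct factor:
  [  0..  9] 1110111110
  [  1.. 10] 1101111101
  [  2.. 11] 1011111011
  [  3.. 12] 0111110111
  [  4.. 13] 1111101111
  [  5.. 14] 1111011111
  (the other 47 windows repeat one of these)
distinct factors: {0111110111, 1011111011, 1101111101, 1110111110, 1111011111, 1111101111}
count = 6  (Sturmian bound for length 10 is 11)

6


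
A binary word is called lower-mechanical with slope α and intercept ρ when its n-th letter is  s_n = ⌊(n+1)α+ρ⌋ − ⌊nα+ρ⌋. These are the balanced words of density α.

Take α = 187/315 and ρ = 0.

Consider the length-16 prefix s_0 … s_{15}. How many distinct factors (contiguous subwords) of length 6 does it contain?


6

t_n = ⌊(n·187)/315⌋ for n = 0 … 16:
  n=0…9: ⌊0/315⌋=0 ⌊187/315⌋=0 ⌊374/315⌋=1 ⌊561/315⌋=1 ⌊748/315⌋=2 ⌊935/315⌋=2 ⌊1122/315⌋=3 ⌊1309/315⌋=4 ⌊1496/315⌋=4 ⌊1683/315⌋=5
  n=10…16: ⌊1870/315⌋=5 ⌊2057/315⌋=6 ⌊2244/315⌋=7 ⌊2431/315⌋=7 ⌊2618/315⌋=8 ⌊2805/315⌋=8 ⌊2992/315⌋=9
s_n = t_(n+1) − t_n for n = 0 … 15 gives
prefix = 0101011010110101
slide a length-6 window over [0..5] … [10..15] (11 windows); first occurrence of each distinct factor:
  [  0..  5] 010101
  [  1..  6] 101011
  [  2..  7] 010110
  [  3..  8] 101101
  [  4..  9] 011010
  [  5.. 10] 110101
  (the other 5 windows repeat one of these)
distinct factors: {010101, 010110, 011010, 101011, 101101, 110101}
count = 6  (Sturmian bound for length 6 is 7)


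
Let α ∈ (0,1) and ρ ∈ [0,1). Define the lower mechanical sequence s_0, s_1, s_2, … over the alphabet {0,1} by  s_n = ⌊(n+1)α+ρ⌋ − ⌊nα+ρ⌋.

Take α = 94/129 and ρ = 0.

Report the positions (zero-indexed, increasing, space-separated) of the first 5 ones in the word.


n=0: ⌊94/129⌋−⌊0/129⌋ = 0−0 = 0
n=1: ⌊188/129⌋−⌊94/129⌋ = 1−0 = 1  ← one
n=2: ⌊282/129⌋−⌊188/129⌋ = 2−1 = 1  ← one
n=3: ⌊376/129⌋−⌊282/129⌋ = 2−2 = 0
n=4: ⌊470/129⌋−⌊376/129⌋ = 3−2 = 1  ← one
n=5: ⌊564/129⌋−⌊470/129⌋ = 4−3 = 1  ← one
n=6: ⌊658/129⌋−⌊564/129⌋ = 5−4 = 1  ← one
positions of the first 5 ones: 1 2 4 5 6

1 2 4 5 6


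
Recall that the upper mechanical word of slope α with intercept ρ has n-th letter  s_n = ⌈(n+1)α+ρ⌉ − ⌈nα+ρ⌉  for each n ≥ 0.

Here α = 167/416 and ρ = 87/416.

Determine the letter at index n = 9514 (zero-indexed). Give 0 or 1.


0

(n+1)α + ρ = (9515·167 + 87) / 416 = 1589092/416
nα + ρ     = (9514·167 + 87) / 416 = 1588925/416
⌈1589092/416⌉ = 3820,  ⌈1588925/416⌉ = 3820
s_{9514} = 3820 − 3820 = 0


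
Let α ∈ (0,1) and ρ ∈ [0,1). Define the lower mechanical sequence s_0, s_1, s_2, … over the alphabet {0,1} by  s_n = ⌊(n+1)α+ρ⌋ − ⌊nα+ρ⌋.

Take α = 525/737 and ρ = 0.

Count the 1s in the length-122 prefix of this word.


86

#1s = Σ_{n=0}^{121} s_n = Σ_{n=0}^{121} (⌊(n+1)α+ρ⌋ − ⌊nα+ρ⌋)
the sum telescopes: every ⌊nα+ρ⌋ with 0 < n < 122 appears once with + and once with −, leaving ⌊122α+ρ⌋ − ⌊0·α+ρ⌋
122α + ρ = (122·525) / 737 = 64050/737
ρ = 0/737
⌊64050/737⌋ = 86,  ⌊0/737⌋ = 0
#1s = 86 − 0 = 86


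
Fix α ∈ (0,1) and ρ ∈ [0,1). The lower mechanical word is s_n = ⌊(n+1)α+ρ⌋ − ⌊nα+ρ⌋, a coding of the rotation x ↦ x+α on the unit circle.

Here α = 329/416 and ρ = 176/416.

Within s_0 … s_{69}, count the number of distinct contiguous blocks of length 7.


8

t_n = ⌊(n·329+176)/416⌋ for n = 0 … 70:
  n=0…9: ⌊176/416⌋=0 ⌊505/416⌋=1 ⌊834/416⌋=2 ⌊1163/416⌋=2 ⌊1492/416⌋=3 ⌊1821/416⌋=4 ⌊2150/416⌋=5 ⌊2479/416⌋=5 ⌊2808/416⌋=6 ⌊3137/416⌋=7
  n=10…19: ⌊3466/416⌋=8 ⌊3795/416⌋=9 ⌊4124/416⌋=9 ⌊4453/416⌋=10 ⌊4782/416⌋=11 ⌊5111/416⌋=12 ⌊5440/416⌋=13 ⌊5769/416⌋=13 ⌊6098/416⌋=14 ⌊6427/416⌋=15
  n=20…29: ⌊6756/416⌋=16 ⌊7085/416⌋=17 ⌊7414/416⌋=17 ⌊7743/416⌋=18 ⌊8072/416⌋=19 ⌊8401/416⌋=20 ⌊8730/416⌋=20 ⌊9059/416⌋=21 ⌊9388/416⌋=22 ⌊9717/416⌋=23
  n=30…39: ⌊10046/416⌋=24 ⌊10375/416⌋=24 ⌊10704/416⌋=25 ⌊11033/416⌋=26 ⌊11362/416⌋=27 ⌊11691/416⌋=28 ⌊12020/416⌋=28 ⌊12349/416⌋=29 ⌊12678/416⌋=30 ⌊13007/416⌋=31
  n=40…49: ⌊13336/416⌋=32 ⌊13665/416⌋=32 ⌊13994/416⌋=33 ⌊14323/416⌋=34 ⌊14652/416⌋=35 ⌊14981/416⌋=36 ⌊15310/416⌋=36 ⌊15639/416⌋=37 ⌊15968/416⌋=38 ⌊16297/416⌋=39
  n=50…59: ⌊16626/416⌋=39 ⌊16955/416⌋=40 ⌊17284/416⌋=41 ⌊17613/416⌋=42 ⌊17942/416⌋=43 ⌊18271/416⌋=43 ⌊18600/416⌋=44 ⌊18929/416⌋=45 ⌊19258/416⌋=46 ⌊19587/416⌋=47
  n=60…69: ⌊19916/416⌋=47 ⌊20245/416⌋=48 ⌊20574/416⌋=49 ⌊20903/416⌋=50 ⌊21232/416⌋=51 ⌊21561/416⌋=51 ⌊21890/416⌋=52 ⌊22219/416⌋=53 ⌊22548/416⌋=54 ⌊22877/416⌋=54
  n=70: ⌊23206/416⌋=55
s_n = t_(n+1) − t_n for n = 0 … 69 gives
prefix = 1101110111101111011110111011110111101111011110111011110111101111011101
slide a length-7 window over [0..6] … [63..69] (64 windows); first occurrence of each distinct factor:
  [  0..  6] 1101110
  [  1..  7] 1011101
  [  2..  8] 0111011
  [  3..  9] 1110111
  [  4.. 10] 1101111
  [  5.. 11] 1011110
  [  6.. 12] 0111101
  [  7.. 13] 1111011
  (the other 56 windows repeat one of these)
distinct factors: {0111011, 0111101, 1011101, 1011110, 1101110, 1101111, 1110111, 1111011}
count = 8  (Sturmian bound for length 7 is 8)


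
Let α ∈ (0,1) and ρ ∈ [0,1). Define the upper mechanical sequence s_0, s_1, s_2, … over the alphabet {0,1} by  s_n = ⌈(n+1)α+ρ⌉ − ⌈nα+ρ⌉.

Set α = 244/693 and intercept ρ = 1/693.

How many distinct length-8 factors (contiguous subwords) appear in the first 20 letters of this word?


4

t_n = ⌈(n·244+1)/693⌉ for n = 0 … 20:
  n=0…9: ⌈1/693⌉=1 ⌈245/693⌉=1 ⌈489/693⌉=1 ⌈733/693⌉=2 ⌈977/693⌉=2 ⌈1221/693⌉=2 ⌈1465/693⌉=3 ⌈1709/693⌉=3 ⌈1953/693⌉=3 ⌈2197/693⌉=4
  n=10…19: ⌈2441/693⌉=4 ⌈2685/693⌉=4 ⌈2929/693⌉=5 ⌈3173/693⌉=5 ⌈3417/693⌉=5 ⌈3661/693⌉=6 ⌈3905/693⌉=6 ⌈4149/693⌉=6 ⌈4393/693⌉=7 ⌈4637/693⌉=7
  n=20: ⌈4881/693⌉=8
s_n = t_(n+1) − t_n for n = 0 … 19 gives
prefix = 00100100100100100101
slide a length-8 window over [0..7] … [12..19] (13 windows); first occurrence of each distinct factor:
  [  0..  7] 00100100
  [  1..  8] 01001001
  [  2..  9] 10010010
  [ 12.. 19] 00100101
  (the other 9 windows repeat one of these)
distinct factors: {00100100, 00100101, 01001001, 10010010}
count = 4  (Sturmian bound for length 8 is 9)


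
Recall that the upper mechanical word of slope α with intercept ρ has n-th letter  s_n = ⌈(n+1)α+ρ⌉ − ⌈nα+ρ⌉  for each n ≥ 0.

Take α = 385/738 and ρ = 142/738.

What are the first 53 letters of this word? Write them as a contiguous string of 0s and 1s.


n=0: ⌈(1·385+142)/738⌉ − ⌈(0·385+142)/738⌉ = ⌈527/738⌉ − ⌈142/738⌉ = 1 − 1 = 0
n=1: ⌈(2·385+142)/738⌉ − ⌈(1·385+142)/738⌉ = ⌈912/738⌉ − ⌈527/738⌉ = 2 − 1 = 1
n=2: ⌈(3·385+142)/738⌉ − ⌈(2·385+142)/738⌉ = ⌈1297/738⌉ − ⌈912/738⌉ = 2 − 2 = 0
n=3: ⌈(4·385+142)/738⌉ − ⌈(3·385+142)/738⌉ = ⌈1682/738⌉ − ⌈1297/738⌉ = 3 − 2 = 1
n=4: ⌈(5·385+142)/738⌉ − ⌈(4·385+142)/738⌉ = ⌈2067/738⌉ − ⌈1682/738⌉ = 3 − 3 = 0
n=5: ⌈(6·385+142)/738⌉ − ⌈(5·385+142)/738⌉ = ⌈2452/738⌉ − ⌈2067/738⌉ = 4 − 3 = 1
n=6: ⌈(7·385+142)/738⌉ − ⌈(6·385+142)/738⌉ = ⌈2837/738⌉ − ⌈2452/738⌉ = 4 − 4 = 0
n=7: ⌈(8·385+142)/738⌉ − ⌈(7·385+142)/738⌉ = ⌈3222/738⌉ − ⌈2837/738⌉ = 5 − 4 = 1
n=8: ⌈(9·385+142)/738⌉ − ⌈(8·385+142)/738⌉ = ⌈3607/738⌉ − ⌈3222/738⌉ = 5 − 5 = 0
n=9: ⌈(10·385+142)/738⌉ − ⌈(9·385+142)/738⌉ = ⌈3992/738⌉ − ⌈3607/738⌉ = 6 − 5 = 1
n=10: ⌈(11·385+142)/738⌉ − ⌈(10·385+142)/738⌉ = ⌈4377/738⌉ − ⌈3992/738⌉ = 6 − 6 = 0
n=11: ⌈(12·385+142)/738⌉ − ⌈(11·385+142)/738⌉ = ⌈4762/738⌉ − ⌈4377/738⌉ = 7 − 6 = 1
n=12: ⌈(13·385+142)/738⌉ − ⌈(12·385+142)/738⌉ = ⌈5147/738⌉ − ⌈4762/738⌉ = 7 − 7 = 0
n=13: ⌈(14·385+142)/738⌉ − ⌈(13·385+142)/738⌉ = ⌈5532/738⌉ − ⌈5147/738⌉ = 8 − 7 = 1
n=14: ⌈(15·385+142)/738⌉ − ⌈(14·385+142)/738⌉ = ⌈5917/738⌉ − ⌈5532/738⌉ = 9 − 8 = 1
n=15: ⌈(16·385+142)/738⌉ − ⌈(15·385+142)/738⌉ = ⌈6302/738⌉ − ⌈5917/738⌉ = 9 − 9 = 0
n=16: ⌈(17·385+142)/738⌉ − ⌈(16·385+142)/738⌉ = ⌈6687/738⌉ − ⌈6302/738⌉ = 10 − 9 = 1
n=17: ⌈(18·385+142)/738⌉ − ⌈(17·385+142)/738⌉ = ⌈7072/738⌉ − ⌈6687/738⌉ = 10 − 10 = 0
n=18: ⌈(19·385+142)/738⌉ − ⌈(18·385+142)/738⌉ = ⌈7457/738⌉ − ⌈7072/738⌉ = 11 − 10 = 1
n=19: ⌈(20·385+142)/738⌉ − ⌈(19·385+142)/738⌉ = ⌈7842/738⌉ − ⌈7457/738⌉ = 11 − 11 = 0
n=20: ⌈(21·385+142)/738⌉ − ⌈(20·385+142)/738⌉ = ⌈8227/738⌉ − ⌈7842/738⌉ = 12 − 11 = 1
n=21: ⌈(22·385+142)/738⌉ − ⌈(21·385+142)/738⌉ = ⌈8612/738⌉ − ⌈8227/738⌉ = 12 − 12 = 0
n=22: ⌈(23·385+142)/738⌉ − ⌈(22·385+142)/738⌉ = ⌈8997/738⌉ − ⌈8612/738⌉ = 13 − 12 = 1
n=23: ⌈(24·385+142)/738⌉ − ⌈(23·385+142)/738⌉ = ⌈9382/738⌉ − ⌈8997/738⌉ = 13 − 13 = 0
n=24: ⌈(25·385+142)/738⌉ − ⌈(24·385+142)/738⌉ = ⌈9767/738⌉ − ⌈9382/738⌉ = 14 − 13 = 1
n=25: ⌈(26·385+142)/738⌉ − ⌈(25·385+142)/738⌉ = ⌈10152/738⌉ − ⌈9767/738⌉ = 14 − 14 = 0
n=26: ⌈(27·385+142)/738⌉ − ⌈(26·385+142)/738⌉ = ⌈10537/738⌉ − ⌈10152/738⌉ = 15 − 14 = 1
n=27: ⌈(28·385+142)/738⌉ − ⌈(27·385+142)/738⌉ = ⌈10922/738⌉ − ⌈10537/738⌉ = 15 − 15 = 0
n=28: ⌈(29·385+142)/738⌉ − ⌈(28·385+142)/738⌉ = ⌈11307/738⌉ − ⌈10922/738⌉ = 16 − 15 = 1
n=29: ⌈(30·385+142)/738⌉ − ⌈(29·385+142)/738⌉ = ⌈11692/738⌉ − ⌈11307/738⌉ = 16 − 16 = 0
n=30: ⌈(31·385+142)/738⌉ − ⌈(30·385+142)/738⌉ = ⌈12077/738⌉ − ⌈11692/738⌉ = 17 − 16 = 1
n=31: ⌈(32·385+142)/738⌉ − ⌈(31·385+142)/738⌉ = ⌈12462/738⌉ − ⌈12077/738⌉ = 17 − 17 = 0
n=32: ⌈(33·385+142)/738⌉ − ⌈(32·385+142)/738⌉ = ⌈12847/738⌉ − ⌈12462/738⌉ = 18 − 17 = 1
n=33: ⌈(34·385+142)/738⌉ − ⌈(33·385+142)/738⌉ = ⌈13232/738⌉ − ⌈12847/738⌉ = 18 − 18 = 0
n=34: ⌈(35·385+142)/738⌉ − ⌈(34·385+142)/738⌉ = ⌈13617/738⌉ − ⌈13232/738⌉ = 19 − 18 = 1
n=35: ⌈(36·385+142)/738⌉ − ⌈(35·385+142)/738⌉ = ⌈14002/738⌉ − ⌈13617/738⌉ = 19 − 19 = 0
n=36: ⌈(37·385+142)/738⌉ − ⌈(36·385+142)/738⌉ = ⌈14387/738⌉ − ⌈14002/738⌉ = 20 − 19 = 1
n=37: ⌈(38·385+142)/738⌉ − ⌈(37·385+142)/738⌉ = ⌈14772/738⌉ − ⌈14387/738⌉ = 21 − 20 = 1
n=38: ⌈(39·385+142)/738⌉ − ⌈(38·385+142)/738⌉ = ⌈15157/738⌉ − ⌈14772/738⌉ = 21 − 21 = 0
n=39: ⌈(40·385+142)/738⌉ − ⌈(39·385+142)/738⌉ = ⌈15542/738⌉ − ⌈15157/738⌉ = 22 − 21 = 1
n=40: ⌈(41·385+142)/738⌉ − ⌈(40·385+142)/738⌉ = ⌈15927/738⌉ − ⌈15542/738⌉ = 22 − 22 = 0
n=41: ⌈(42·385+142)/738⌉ − ⌈(41·385+142)/738⌉ = ⌈16312/738⌉ − ⌈15927/738⌉ = 23 − 22 = 1
n=42: ⌈(43·385+142)/738⌉ − ⌈(42·385+142)/738⌉ = ⌈16697/738⌉ − ⌈16312/738⌉ = 23 − 23 = 0
n=43: ⌈(44·385+142)/738⌉ − ⌈(43·385+142)/738⌉ = ⌈17082/738⌉ − ⌈16697/738⌉ = 24 − 23 = 1
n=44: ⌈(45·385+142)/738⌉ − ⌈(44·385+142)/738⌉ = ⌈17467/738⌉ − ⌈17082/738⌉ = 24 − 24 = 0
n=45: ⌈(46·385+142)/738⌉ − ⌈(45·385+142)/738⌉ = ⌈17852/738⌉ − ⌈17467/738⌉ = 25 − 24 = 1
n=46: ⌈(47·385+142)/738⌉ − ⌈(46·385+142)/738⌉ = ⌈18237/738⌉ − ⌈17852/738⌉ = 25 − 25 = 0
n=47: ⌈(48·385+142)/738⌉ − ⌈(47·385+142)/738⌉ = ⌈18622/738⌉ − ⌈18237/738⌉ = 26 − 25 = 1
n=48: ⌈(49·385+142)/738⌉ − ⌈(48·385+142)/738⌉ = ⌈19007/738⌉ − ⌈18622/738⌉ = 26 − 26 = 0
n=49: ⌈(50·385+142)/738⌉ − ⌈(49·385+142)/738⌉ = ⌈19392/738⌉ − ⌈19007/738⌉ = 27 − 26 = 1
n=50: ⌈(51·385+142)/738⌉ − ⌈(50·385+142)/738⌉ = ⌈19777/738⌉ − ⌈19392/738⌉ = 27 − 27 = 0
n=51: ⌈(52·385+142)/738⌉ − ⌈(51·385+142)/738⌉ = ⌈20162/738⌉ − ⌈19777/738⌉ = 28 − 27 = 1
n=52: ⌈(53·385+142)/738⌉ − ⌈(52·385+142)/738⌉ = ⌈20547/738⌉ − ⌈20162/738⌉ = 28 − 28 = 0

01010101010101101010101010101010101011010101010101010


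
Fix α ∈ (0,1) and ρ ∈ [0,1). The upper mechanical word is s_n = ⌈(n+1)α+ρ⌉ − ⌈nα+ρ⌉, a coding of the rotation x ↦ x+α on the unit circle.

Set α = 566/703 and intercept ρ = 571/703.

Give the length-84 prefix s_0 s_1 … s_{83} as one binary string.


111101111011110111101111011110111101111101111011110111101111011110111101111101111011

n=0: ⌈(1·566+571)/703⌉ − ⌈(0·566+571)/703⌉ = ⌈1137/703⌉ − ⌈571/703⌉ = 2 − 1 = 1
n=1: ⌈(2·566+571)/703⌉ − ⌈(1·566+571)/703⌉ = ⌈1703/703⌉ − ⌈1137/703⌉ = 3 − 2 = 1
n=2: ⌈(3·566+571)/703⌉ − ⌈(2·566+571)/703⌉ = ⌈2269/703⌉ − ⌈1703/703⌉ = 4 − 3 = 1
n=3: ⌈(4·566+571)/703⌉ − ⌈(3·566+571)/703⌉ = ⌈2835/703⌉ − ⌈2269/703⌉ = 5 − 4 = 1
n=4: ⌈(5·566+571)/703⌉ − ⌈(4·566+571)/703⌉ = ⌈3401/703⌉ − ⌈2835/703⌉ = 5 − 5 = 0
n=5: ⌈(6·566+571)/703⌉ − ⌈(5·566+571)/703⌉ = ⌈3967/703⌉ − ⌈3401/703⌉ = 6 − 5 = 1
n=6: ⌈(7·566+571)/703⌉ − ⌈(6·566+571)/703⌉ = ⌈4533/703⌉ − ⌈3967/703⌉ = 7 − 6 = 1
n=7: ⌈(8·566+571)/703⌉ − ⌈(7·566+571)/703⌉ = ⌈5099/703⌉ − ⌈4533/703⌉ = 8 − 7 = 1
n=8: ⌈(9·566+571)/703⌉ − ⌈(8·566+571)/703⌉ = ⌈5665/703⌉ − ⌈5099/703⌉ = 9 − 8 = 1
n=9: ⌈(10·566+571)/703⌉ − ⌈(9·566+571)/703⌉ = ⌈6231/703⌉ − ⌈5665/703⌉ = 9 − 9 = 0
n=10: ⌈(11·566+571)/703⌉ − ⌈(10·566+571)/703⌉ = ⌈6797/703⌉ − ⌈6231/703⌉ = 10 − 9 = 1
n=11: ⌈(12·566+571)/703⌉ − ⌈(11·566+571)/703⌉ = ⌈7363/703⌉ − ⌈6797/703⌉ = 11 − 10 = 1
n=12: ⌈(13·566+571)/703⌉ − ⌈(12·566+571)/703⌉ = ⌈7929/703⌉ − ⌈7363/703⌉ = 12 − 11 = 1
n=13: ⌈(14·566+571)/703⌉ − ⌈(13·566+571)/703⌉ = ⌈8495/703⌉ − ⌈7929/703⌉ = 13 − 12 = 1
n=14: ⌈(15·566+571)/703⌉ − ⌈(14·566+571)/703⌉ = ⌈9061/703⌉ − ⌈8495/703⌉ = 13 − 13 = 0
n=15: ⌈(16·566+571)/703⌉ − ⌈(15·566+571)/703⌉ = ⌈9627/703⌉ − ⌈9061/703⌉ = 14 − 13 = 1
n=16: ⌈(17·566+571)/703⌉ − ⌈(16·566+571)/703⌉ = ⌈10193/703⌉ − ⌈9627/703⌉ = 15 − 14 = 1
n=17: ⌈(18·566+571)/703⌉ − ⌈(17·566+571)/703⌉ = ⌈10759/703⌉ − ⌈10193/703⌉ = 16 − 15 = 1
n=18: ⌈(19·566+571)/703⌉ − ⌈(18·566+571)/703⌉ = ⌈11325/703⌉ − ⌈10759/703⌉ = 17 − 16 = 1
n=19: ⌈(20·566+571)/703⌉ − ⌈(19·566+571)/703⌉ = ⌈11891/703⌉ − ⌈11325/703⌉ = 17 − 17 = 0
n=20: ⌈(21·566+571)/703⌉ − ⌈(20·566+571)/703⌉ = ⌈12457/703⌉ − ⌈11891/703⌉ = 18 − 17 = 1
n=21: ⌈(22·566+571)/703⌉ − ⌈(21·566+571)/703⌉ = ⌈13023/703⌉ − ⌈12457/703⌉ = 19 − 18 = 1
n=22: ⌈(23·566+571)/703⌉ − ⌈(22·566+571)/703⌉ = ⌈13589/703⌉ − ⌈13023/703⌉ = 20 − 19 = 1
n=23: ⌈(24·566+571)/703⌉ − ⌈(23·566+571)/703⌉ = ⌈14155/703⌉ − ⌈13589/703⌉ = 21 − 20 = 1
n=24: ⌈(25·566+571)/703⌉ − ⌈(24·566+571)/703⌉ = ⌈14721/703⌉ − ⌈14155/703⌉ = 21 − 21 = 0
n=25: ⌈(26·566+571)/703⌉ − ⌈(25·566+571)/703⌉ = ⌈15287/703⌉ − ⌈14721/703⌉ = 22 − 21 = 1
n=26: ⌈(27·566+571)/703⌉ − ⌈(26·566+571)/703⌉ = ⌈15853/703⌉ − ⌈15287/703⌉ = 23 − 22 = 1
n=27: ⌈(28·566+571)/703⌉ − ⌈(27·566+571)/703⌉ = ⌈16419/703⌉ − ⌈15853/703⌉ = 24 − 23 = 1
n=28: ⌈(29·566+571)/703⌉ − ⌈(28·566+571)/703⌉ = ⌈16985/703⌉ − ⌈16419/703⌉ = 25 − 24 = 1
n=29: ⌈(30·566+571)/703⌉ − ⌈(29·566+571)/703⌉ = ⌈17551/703⌉ − ⌈16985/703⌉ = 25 − 25 = 0
n=30: ⌈(31·566+571)/703⌉ − ⌈(30·566+571)/703⌉ = ⌈18117/703⌉ − ⌈17551/703⌉ = 26 − 25 = 1
n=31: ⌈(32·566+571)/703⌉ − ⌈(31·566+571)/703⌉ = ⌈18683/703⌉ − ⌈18117/703⌉ = 27 − 26 = 1
n=32: ⌈(33·566+571)/703⌉ − ⌈(32·566+571)/703⌉ = ⌈19249/703⌉ − ⌈18683/703⌉ = 28 − 27 = 1
n=33: ⌈(34·566+571)/703⌉ − ⌈(33·566+571)/703⌉ = ⌈19815/703⌉ − ⌈19249/703⌉ = 29 − 28 = 1
n=34: ⌈(35·566+571)/703⌉ − ⌈(34·566+571)/703⌉ = ⌈20381/703⌉ − ⌈19815/703⌉ = 29 − 29 = 0
n=35: ⌈(36·566+571)/703⌉ − ⌈(35·566+571)/703⌉ = ⌈20947/703⌉ − ⌈20381/703⌉ = 30 − 29 = 1
n=36: ⌈(37·566+571)/703⌉ − ⌈(36·566+571)/703⌉ = ⌈21513/703⌉ − ⌈20947/703⌉ = 31 − 30 = 1
n=37: ⌈(38·566+571)/703⌉ − ⌈(37·566+571)/703⌉ = ⌈22079/703⌉ − ⌈21513/703⌉ = 32 − 31 = 1
n=38: ⌈(39·566+571)/703⌉ − ⌈(38·566+571)/703⌉ = ⌈22645/703⌉ − ⌈22079/703⌉ = 33 − 32 = 1
n=39: ⌈(40·566+571)/703⌉ − ⌈(39·566+571)/703⌉ = ⌈23211/703⌉ − ⌈22645/703⌉ = 34 − 33 = 1
n=40: ⌈(41·566+571)/703⌉ − ⌈(40·566+571)/703⌉ = ⌈23777/703⌉ − ⌈23211/703⌉ = 34 − 34 = 0
n=41: ⌈(42·566+571)/703⌉ − ⌈(41·566+571)/703⌉ = ⌈24343/703⌉ − ⌈23777/703⌉ = 35 − 34 = 1
n=42: ⌈(43·566+571)/703⌉ − ⌈(42·566+571)/703⌉ = ⌈24909/703⌉ − ⌈24343/703⌉ = 36 − 35 = 1
n=43: ⌈(44·566+571)/703⌉ − ⌈(43·566+571)/703⌉ = ⌈25475/703⌉ − ⌈24909/703⌉ = 37 − 36 = 1
n=44: ⌈(45·566+571)/703⌉ − ⌈(44·566+571)/703⌉ = ⌈26041/703⌉ − ⌈25475/703⌉ = 38 − 37 = 1
n=45: ⌈(46·566+571)/703⌉ − ⌈(45·566+571)/703⌉ = ⌈26607/703⌉ − ⌈26041/703⌉ = 38 − 38 = 0
n=46: ⌈(47·566+571)/703⌉ − ⌈(46·566+571)/703⌉ = ⌈27173/703⌉ − ⌈26607/703⌉ = 39 − 38 = 1
n=47: ⌈(48·566+571)/703⌉ − ⌈(47·566+571)/703⌉ = ⌈27739/703⌉ − ⌈27173/703⌉ = 40 − 39 = 1
n=48: ⌈(49·566+571)/703⌉ − ⌈(48·566+571)/703⌉ = ⌈28305/703⌉ − ⌈27739/703⌉ = 41 − 40 = 1
n=49: ⌈(50·566+571)/703⌉ − ⌈(49·566+571)/703⌉ = ⌈28871/703⌉ − ⌈28305/703⌉ = 42 − 41 = 1
n=50: ⌈(51·566+571)/703⌉ − ⌈(50·566+571)/703⌉ = ⌈29437/703⌉ − ⌈28871/703⌉ = 42 − 42 = 0
n=51: ⌈(52·566+571)/703⌉ − ⌈(51·566+571)/703⌉ = ⌈30003/703⌉ − ⌈29437/703⌉ = 43 − 42 = 1
n=52: ⌈(53·566+571)/703⌉ − ⌈(52·566+571)/703⌉ = ⌈30569/703⌉ − ⌈30003/703⌉ = 44 − 43 = 1
n=53: ⌈(54·566+571)/703⌉ − ⌈(53·566+571)/703⌉ = ⌈31135/703⌉ − ⌈30569/703⌉ = 45 − 44 = 1
n=54: ⌈(55·566+571)/703⌉ − ⌈(54·566+571)/703⌉ = ⌈31701/703⌉ − ⌈31135/703⌉ = 46 − 45 = 1
n=55: ⌈(56·566+571)/703⌉ − ⌈(55·566+571)/703⌉ = ⌈32267/703⌉ − ⌈31701/703⌉ = 46 − 46 = 0
n=56: ⌈(57·566+571)/703⌉ − ⌈(56·566+571)/703⌉ = ⌈32833/703⌉ − ⌈32267/703⌉ = 47 − 46 = 1
n=57: ⌈(58·566+571)/703⌉ − ⌈(57·566+571)/703⌉ = ⌈33399/703⌉ − ⌈32833/703⌉ = 48 − 47 = 1
n=58: ⌈(59·566+571)/703⌉ − ⌈(58·566+571)/703⌉ = ⌈33965/703⌉ − ⌈33399/703⌉ = 49 − 48 = 1
n=59: ⌈(60·566+571)/703⌉ − ⌈(59·566+571)/703⌉ = ⌈34531/703⌉ − ⌈33965/703⌉ = 50 − 49 = 1
n=60: ⌈(61·566+571)/703⌉ − ⌈(60·566+571)/703⌉ = ⌈35097/703⌉ − ⌈34531/703⌉ = 50 − 50 = 0
n=61: ⌈(62·566+571)/703⌉ − ⌈(61·566+571)/703⌉ = ⌈35663/703⌉ − ⌈35097/703⌉ = 51 − 50 = 1
n=62: ⌈(63·566+571)/703⌉ − ⌈(62·566+571)/703⌉ = ⌈36229/703⌉ − ⌈35663/703⌉ = 52 − 51 = 1
n=63: ⌈(64·566+571)/703⌉ − ⌈(63·566+571)/703⌉ = ⌈36795/703⌉ − ⌈36229/703⌉ = 53 − 52 = 1
n=64: ⌈(65·566+571)/703⌉ − ⌈(64·566+571)/703⌉ = ⌈37361/703⌉ − ⌈36795/703⌉ = 54 − 53 = 1
n=65: ⌈(66·566+571)/703⌉ − ⌈(65·566+571)/703⌉ = ⌈37927/703⌉ − ⌈37361/703⌉ = 54 − 54 = 0
n=66: ⌈(67·566+571)/703⌉ − ⌈(66·566+571)/703⌉ = ⌈38493/703⌉ − ⌈37927/703⌉ = 55 − 54 = 1
n=67: ⌈(68·566+571)/703⌉ − ⌈(67·566+571)/703⌉ = ⌈39059/703⌉ − ⌈38493/703⌉ = 56 − 55 = 1
n=68: ⌈(69·566+571)/703⌉ − ⌈(68·566+571)/703⌉ = ⌈39625/703⌉ − ⌈39059/703⌉ = 57 − 56 = 1
n=69: ⌈(70·566+571)/703⌉ − ⌈(69·566+571)/703⌉ = ⌈40191/703⌉ − ⌈39625/703⌉ = 58 − 57 = 1
n=70: ⌈(71·566+571)/703⌉ − ⌈(70·566+571)/703⌉ = ⌈40757/703⌉ − ⌈40191/703⌉ = 58 − 58 = 0
n=71: ⌈(72·566+571)/703⌉ − ⌈(71·566+571)/703⌉ = ⌈41323/703⌉ − ⌈40757/703⌉ = 59 − 58 = 1
n=72: ⌈(73·566+571)/703⌉ − ⌈(72·566+571)/703⌉ = ⌈41889/703⌉ − ⌈41323/703⌉ = 60 − 59 = 1
n=73: ⌈(74·566+571)/703⌉ − ⌈(73·566+571)/703⌉ = ⌈42455/703⌉ − ⌈41889/703⌉ = 61 − 60 = 1
n=74: ⌈(75·566+571)/703⌉ − ⌈(74·566+571)/703⌉ = ⌈43021/703⌉ − ⌈42455/703⌉ = 62 − 61 = 1
n=75: ⌈(76·566+571)/703⌉ − ⌈(75·566+571)/703⌉ = ⌈43587/703⌉ − ⌈43021/703⌉ = 63 − 62 = 1
n=76: ⌈(77·566+571)/703⌉ − ⌈(76·566+571)/703⌉ = ⌈44153/703⌉ − ⌈43587/703⌉ = 63 − 63 = 0
n=77: ⌈(78·566+571)/703⌉ − ⌈(77·566+571)/703⌉ = ⌈44719/703⌉ − ⌈44153/703⌉ = 64 − 63 = 1
n=78: ⌈(79·566+571)/703⌉ − ⌈(78·566+571)/703⌉ = ⌈45285/703⌉ − ⌈44719/703⌉ = 65 − 64 = 1
n=79: ⌈(80·566+571)/703⌉ − ⌈(79·566+571)/703⌉ = ⌈45851/703⌉ − ⌈45285/703⌉ = 66 − 65 = 1
n=80: ⌈(81·566+571)/703⌉ − ⌈(80·566+571)/703⌉ = ⌈46417/703⌉ − ⌈45851/703⌉ = 67 − 66 = 1
n=81: ⌈(82·566+571)/703⌉ − ⌈(81·566+571)/703⌉ = ⌈46983/703⌉ − ⌈46417/703⌉ = 67 − 67 = 0
n=82: ⌈(83·566+571)/703⌉ − ⌈(82·566+571)/703⌉ = ⌈47549/703⌉ − ⌈46983/703⌉ = 68 − 67 = 1
n=83: ⌈(84·566+571)/703⌉ − ⌈(83·566+571)/703⌉ = ⌈48115/703⌉ − ⌈47549/703⌉ = 69 − 68 = 1


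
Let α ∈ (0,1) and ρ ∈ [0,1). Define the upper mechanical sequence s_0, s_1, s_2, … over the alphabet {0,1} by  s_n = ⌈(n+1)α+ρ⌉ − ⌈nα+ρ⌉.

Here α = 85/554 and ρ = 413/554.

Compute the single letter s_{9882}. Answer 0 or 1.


1

(n+1)α + ρ = (9883·85 + 413) / 554 = 840468/554
nα + ρ     = (9882·85 + 413) / 554 = 840383/554
⌈840468/554⌉ = 1518,  ⌈840383/554⌉ = 1517
s_{9882} = 1518 − 1517 = 1


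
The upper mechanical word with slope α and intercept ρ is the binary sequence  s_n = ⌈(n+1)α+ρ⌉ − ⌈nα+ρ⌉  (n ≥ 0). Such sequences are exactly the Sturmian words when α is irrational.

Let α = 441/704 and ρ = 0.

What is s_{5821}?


1

(n+1)α + ρ = (5822·441) / 704 = 2567502/704
nα + ρ     = (5821·441) / 704 = 2567061/704
⌈2567502/704⌉ = 3648,  ⌈2567061/704⌉ = 3647
s_{5821} = 3648 − 3647 = 1


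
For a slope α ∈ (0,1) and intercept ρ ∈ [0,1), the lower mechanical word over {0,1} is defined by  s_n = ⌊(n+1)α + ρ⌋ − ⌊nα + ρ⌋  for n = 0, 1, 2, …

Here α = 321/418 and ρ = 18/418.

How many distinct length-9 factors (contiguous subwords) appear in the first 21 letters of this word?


10

t_n = ⌊(n·321+18)/418⌋ for n = 0 … 21:
  n=0…9: ⌊18/418⌋=0 ⌊339/418⌋=0 ⌊660/418⌋=1 ⌊981/418⌋=2 ⌊1302/418⌋=3 ⌊1623/418⌋=3 ⌊1944/418⌋=4 ⌊2265/418⌋=5 ⌊2586/418⌋=6 ⌊2907/418⌋=6
  n=10…19: ⌊3228/418⌋=7 ⌊3549/418⌋=8 ⌊3870/418⌋=9 ⌊4191/418⌋=10 ⌊4512/418⌋=10 ⌊4833/418⌋=11 ⌊5154/418⌋=12 ⌊5475/418⌋=13 ⌊5796/418⌋=13 ⌊6117/418⌋=14
  n=20…21: ⌊6438/418⌋=15 ⌊6759/418⌋=16
s_n = t_(n+1) − t_n for n = 0 … 20 gives
prefix = 011101110111101110111
slide a length-9 window over [0..8] … [12..20] (13 windows); first occurrence of each distinct factor:
  [  0..  8] 011101110
  [  1..  9] 111011101
  [  2.. 10] 110111011
  [  3.. 11] 101110111
  [  4.. 12] 011101111
  [  5.. 13] 111011110
  [  6.. 14] 110111101
  [  7.. 15] 101111011
  [  8.. 16] 011110111
  [  9.. 17] 111101110
  (the other 3 windows repeat one of these)
distinct factors: {011101110, 011101111, 011110111, 101110111, 101111011, 110111011, 110111101, 111011101, 111011110, 111101110}
count = 10  (Sturmian bound for length 9 is 10)


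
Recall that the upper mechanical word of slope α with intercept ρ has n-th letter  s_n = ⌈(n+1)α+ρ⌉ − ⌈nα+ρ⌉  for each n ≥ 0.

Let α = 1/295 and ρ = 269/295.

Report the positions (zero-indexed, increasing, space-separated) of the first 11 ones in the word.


n=0: ⌈270/295⌉−⌈269/295⌉ = 1−1 = 0
n=1: ⌈271/295⌉−⌈270/295⌉ = 1−1 = 0
  …
n=26: ⌈296/295⌉−⌈295/295⌉ = 2−1 = 1  ← one
n=27: ⌈297/295⌉−⌈296/295⌉ = 2−2 = 0
n=28: ⌈298/295⌉−⌈297/295⌉ = 2−2 = 0
  …
n=321: ⌈591/295⌉−⌈590/295⌉ = 3−2 = 1  ← one
n=322: ⌈592/295⌉−⌈591/295⌉ = 3−3 = 0
n=323: ⌈593/295⌉−⌈592/295⌉ = 3−3 = 0
  …
n=616: ⌈886/295⌉−⌈885/295⌉ = 4−3 = 1  ← one
n=617: ⌈887/295⌉−⌈886/295⌉ = 4−4 = 0
n=618: ⌈888/295⌉−⌈887/295⌉ = 4−4 = 0
  …
n=911: ⌈1181/295⌉−⌈1180/295⌉ = 5−4 = 1  ← one
n=912: ⌈1182/295⌉−⌈1181/295⌉ = 5−5 = 0
n=913: ⌈1183/295⌉−⌈1182/295⌉ = 5−5 = 0
  …
n=1206: ⌈1476/295⌉−⌈1475/295⌉ = 6−5 = 1  ← one
n=1207: ⌈1477/295⌉−⌈1476/295⌉ = 6−6 = 0
n=1208: ⌈1478/295⌉−⌈1477/295⌉ = 6−6 = 0
  …
n=1501: ⌈1771/295⌉−⌈1770/295⌉ = 7−6 = 1  ← one
n=1502: ⌈1772/295⌉−⌈1771/295⌉ = 7−7 = 0
n=1503: ⌈1773/295⌉−⌈1772/295⌉ = 7−7 = 0
  …
n=1796: ⌈2066/295⌉−⌈2065/295⌉ = 8−7 = 1  ← one
n=1797: ⌈2067/295⌉−⌈2066/295⌉ = 8−8 = 0
n=1798: ⌈2068/295⌉−⌈2067/295⌉ = 8−8 = 0
  …
n=2091: ⌈2361/295⌉−⌈2360/295⌉ = 9−8 = 1  ← one
n=2092: ⌈2362/295⌉−⌈2361/295⌉ = 9−9 = 0
n=2093: ⌈2363/295⌉−⌈2362/295⌉ = 9−9 = 0
  …
n=2386: ⌈2656/295⌉−⌈2655/295⌉ = 10−9 = 1  ← one
n=2387: ⌈2657/295⌉−⌈2656/295⌉ = 10−10 = 0
n=2388: ⌈2658/295⌉−⌈2657/295⌉ = 10−10 = 0
  …
n=2681: ⌈2951/295⌉−⌈2950/295⌉ = 11−10 = 1  ← one
n=2682: ⌈2952/295⌉−⌈2951/295⌉ = 11−11 = 0
n=2683: ⌈2953/295⌉−⌈2952/295⌉ = 11−11 = 0
  …
n=2976: ⌈3246/295⌉−⌈3245/295⌉ = 12−11 = 1  ← one
positions of the first 11 ones: 26 321 616 911 1206 1501 1796 2091 2386 2681 2976

26 321 616 911 1206 1501 1796 2091 2386 2681 2976


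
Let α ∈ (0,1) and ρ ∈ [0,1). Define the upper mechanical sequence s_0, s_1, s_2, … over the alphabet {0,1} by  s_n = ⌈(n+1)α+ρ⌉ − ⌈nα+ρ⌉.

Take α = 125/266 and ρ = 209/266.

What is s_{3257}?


0

(n+1)α + ρ = (3258·125 + 209) / 266 = 407459/266
nα + ρ     = (3257·125 + 209) / 266 = 407334/266
⌈407459/266⌉ = 1532,  ⌈407334/266⌉ = 1532
s_{3257} = 1532 − 1532 = 0


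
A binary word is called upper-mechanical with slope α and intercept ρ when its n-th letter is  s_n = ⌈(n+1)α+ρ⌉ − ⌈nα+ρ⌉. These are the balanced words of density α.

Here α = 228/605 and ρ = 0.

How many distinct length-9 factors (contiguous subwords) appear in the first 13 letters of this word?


t_n = ⌈(n·228)/605⌉ for n = 0 … 13:
  n=0…9: ⌈0/605⌉=0 ⌈228/605⌉=1 ⌈456/605⌉=1 ⌈684/605⌉=2 ⌈912/605⌉=2 ⌈1140/605⌉=2 ⌈1368/605⌉=3 ⌈1596/605⌉=3 ⌈1824/605⌉=4 ⌈2052/605⌉=4
  n=10…13: ⌈2280/605⌉=4 ⌈2508/605⌉=5 ⌈2736/605⌉=5 ⌈2964/605⌉=5
s_n = t_(n+1) − t_n for n = 0 … 12 gives
prefix = 1010010100100
slide a length-9 window over [0..8] … [4..12] (5 windows); first occurrence of each distinct factor:
  [  0..  8] 101001010
  [  1..  9] 010010100
  [  2.. 10] 100101001
  [  3.. 11] 001010010
  [  4.. 12] 010100100
distinct factors: {001010010, 010010100, 010100100, 100101001, 101001010}
count = 5  (Sturmian bound for length 9 is 10)

5


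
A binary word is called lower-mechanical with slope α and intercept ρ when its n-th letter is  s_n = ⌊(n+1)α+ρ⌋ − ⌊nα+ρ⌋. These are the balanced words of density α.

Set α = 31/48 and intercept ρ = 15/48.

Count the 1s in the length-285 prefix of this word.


#1s = Σ_{n=0}^{284} s_n = Σ_{n=0}^{284} (⌊(n+1)α+ρ⌋ − ⌊nα+ρ⌋)
the sum telescopes: every ⌊nα+ρ⌋ with 0 < n < 285 appears once with + and once with −, leaving ⌊285α+ρ⌋ − ⌊0·α+ρ⌋
285α + ρ = (285·31 + 15) / 48 = 8850/48
ρ = 15/48
⌊8850/48⌋ = 184,  ⌊15/48⌋ = 0
#1s = 184 − 0 = 184

184


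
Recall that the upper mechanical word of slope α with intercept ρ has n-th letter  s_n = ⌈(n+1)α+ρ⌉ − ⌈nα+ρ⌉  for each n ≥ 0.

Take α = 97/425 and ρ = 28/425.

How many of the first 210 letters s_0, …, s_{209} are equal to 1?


47

#1s = Σ_{n=0}^{209} s_n = Σ_{n=0}^{209} (⌈(n+1)α+ρ⌉ − ⌈nα+ρ⌉)
the sum telescopes: every ⌈nα+ρ⌉ with 0 < n < 210 appears once with + and once with −, leaving ⌈210α+ρ⌉ − ⌈0·α+ρ⌉
210α + ρ = (210·97 + 28) / 425 = 20398/425
ρ = 28/425
⌈20398/425⌉ = 48,  ⌈28/425⌉ = 1
#1s = 48 − 1 = 47


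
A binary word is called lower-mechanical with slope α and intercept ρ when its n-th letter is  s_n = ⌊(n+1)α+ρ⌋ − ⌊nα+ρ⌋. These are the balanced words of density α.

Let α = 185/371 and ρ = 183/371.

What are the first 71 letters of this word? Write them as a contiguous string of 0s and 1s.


01010101010101010101010101010101010101010101010101010101010101010101010

n=0: ⌊(1·185+183)/371⌋ − ⌊(0·185+183)/371⌋ = ⌊368/371⌋ − ⌊183/371⌋ = 0 − 0 = 0
n=1: ⌊(2·185+183)/371⌋ − ⌊(1·185+183)/371⌋ = ⌊553/371⌋ − ⌊368/371⌋ = 1 − 0 = 1
n=2: ⌊(3·185+183)/371⌋ − ⌊(2·185+183)/371⌋ = ⌊738/371⌋ − ⌊553/371⌋ = 1 − 1 = 0
n=3: ⌊(4·185+183)/371⌋ − ⌊(3·185+183)/371⌋ = ⌊923/371⌋ − ⌊738/371⌋ = 2 − 1 = 1
n=4: ⌊(5·185+183)/371⌋ − ⌊(4·185+183)/371⌋ = ⌊1108/371⌋ − ⌊923/371⌋ = 2 − 2 = 0
n=5: ⌊(6·185+183)/371⌋ − ⌊(5·185+183)/371⌋ = ⌊1293/371⌋ − ⌊1108/371⌋ = 3 − 2 = 1
n=6: ⌊(7·185+183)/371⌋ − ⌊(6·185+183)/371⌋ = ⌊1478/371⌋ − ⌊1293/371⌋ = 3 − 3 = 0
n=7: ⌊(8·185+183)/371⌋ − ⌊(7·185+183)/371⌋ = ⌊1663/371⌋ − ⌊1478/371⌋ = 4 − 3 = 1
n=8: ⌊(9·185+183)/371⌋ − ⌊(8·185+183)/371⌋ = ⌊1848/371⌋ − ⌊1663/371⌋ = 4 − 4 = 0
n=9: ⌊(10·185+183)/371⌋ − ⌊(9·185+183)/371⌋ = ⌊2033/371⌋ − ⌊1848/371⌋ = 5 − 4 = 1
n=10: ⌊(11·185+183)/371⌋ − ⌊(10·185+183)/371⌋ = ⌊2218/371⌋ − ⌊2033/371⌋ = 5 − 5 = 0
n=11: ⌊(12·185+183)/371⌋ − ⌊(11·185+183)/371⌋ = ⌊2403/371⌋ − ⌊2218/371⌋ = 6 − 5 = 1
n=12: ⌊(13·185+183)/371⌋ − ⌊(12·185+183)/371⌋ = ⌊2588/371⌋ − ⌊2403/371⌋ = 6 − 6 = 0
n=13: ⌊(14·185+183)/371⌋ − ⌊(13·185+183)/371⌋ = ⌊2773/371⌋ − ⌊2588/371⌋ = 7 − 6 = 1
n=14: ⌊(15·185+183)/371⌋ − ⌊(14·185+183)/371⌋ = ⌊2958/371⌋ − ⌊2773/371⌋ = 7 − 7 = 0
n=15: ⌊(16·185+183)/371⌋ − ⌊(15·185+183)/371⌋ = ⌊3143/371⌋ − ⌊2958/371⌋ = 8 − 7 = 1
n=16: ⌊(17·185+183)/371⌋ − ⌊(16·185+183)/371⌋ = ⌊3328/371⌋ − ⌊3143/371⌋ = 8 − 8 = 0
n=17: ⌊(18·185+183)/371⌋ − ⌊(17·185+183)/371⌋ = ⌊3513/371⌋ − ⌊3328/371⌋ = 9 − 8 = 1
n=18: ⌊(19·185+183)/371⌋ − ⌊(18·185+183)/371⌋ = ⌊3698/371⌋ − ⌊3513/371⌋ = 9 − 9 = 0
n=19: ⌊(20·185+183)/371⌋ − ⌊(19·185+183)/371⌋ = ⌊3883/371⌋ − ⌊3698/371⌋ = 10 − 9 = 1
n=20: ⌊(21·185+183)/371⌋ − ⌊(20·185+183)/371⌋ = ⌊4068/371⌋ − ⌊3883/371⌋ = 10 − 10 = 0
n=21: ⌊(22·185+183)/371⌋ − ⌊(21·185+183)/371⌋ = ⌊4253/371⌋ − ⌊4068/371⌋ = 11 − 10 = 1
n=22: ⌊(23·185+183)/371⌋ − ⌊(22·185+183)/371⌋ = ⌊4438/371⌋ − ⌊4253/371⌋ = 11 − 11 = 0
n=23: ⌊(24·185+183)/371⌋ − ⌊(23·185+183)/371⌋ = ⌊4623/371⌋ − ⌊4438/371⌋ = 12 − 11 = 1
n=24: ⌊(25·185+183)/371⌋ − ⌊(24·185+183)/371⌋ = ⌊4808/371⌋ − ⌊4623/371⌋ = 12 − 12 = 0
n=25: ⌊(26·185+183)/371⌋ − ⌊(25·185+183)/371⌋ = ⌊4993/371⌋ − ⌊4808/371⌋ = 13 − 12 = 1
n=26: ⌊(27·185+183)/371⌋ − ⌊(26·185+183)/371⌋ = ⌊5178/371⌋ − ⌊4993/371⌋ = 13 − 13 = 0
n=27: ⌊(28·185+183)/371⌋ − ⌊(27·185+183)/371⌋ = ⌊5363/371⌋ − ⌊5178/371⌋ = 14 − 13 = 1
n=28: ⌊(29·185+183)/371⌋ − ⌊(28·185+183)/371⌋ = ⌊5548/371⌋ − ⌊5363/371⌋ = 14 − 14 = 0
n=29: ⌊(30·185+183)/371⌋ − ⌊(29·185+183)/371⌋ = ⌊5733/371⌋ − ⌊5548/371⌋ = 15 − 14 = 1
n=30: ⌊(31·185+183)/371⌋ − ⌊(30·185+183)/371⌋ = ⌊5918/371⌋ − ⌊5733/371⌋ = 15 − 15 = 0
n=31: ⌊(32·185+183)/371⌋ − ⌊(31·185+183)/371⌋ = ⌊6103/371⌋ − ⌊5918/371⌋ = 16 − 15 = 1
n=32: ⌊(33·185+183)/371⌋ − ⌊(32·185+183)/371⌋ = ⌊6288/371⌋ − ⌊6103/371⌋ = 16 − 16 = 0
n=33: ⌊(34·185+183)/371⌋ − ⌊(33·185+183)/371⌋ = ⌊6473/371⌋ − ⌊6288/371⌋ = 17 − 16 = 1
n=34: ⌊(35·185+183)/371⌋ − ⌊(34·185+183)/371⌋ = ⌊6658/371⌋ − ⌊6473/371⌋ = 17 − 17 = 0
n=35: ⌊(36·185+183)/371⌋ − ⌊(35·185+183)/371⌋ = ⌊6843/371⌋ − ⌊6658/371⌋ = 18 − 17 = 1
n=36: ⌊(37·185+183)/371⌋ − ⌊(36·185+183)/371⌋ = ⌊7028/371⌋ − ⌊6843/371⌋ = 18 − 18 = 0
n=37: ⌊(38·185+183)/371⌋ − ⌊(37·185+183)/371⌋ = ⌊7213/371⌋ − ⌊7028/371⌋ = 19 − 18 = 1
n=38: ⌊(39·185+183)/371⌋ − ⌊(38·185+183)/371⌋ = ⌊7398/371⌋ − ⌊7213/371⌋ = 19 − 19 = 0
n=39: ⌊(40·185+183)/371⌋ − ⌊(39·185+183)/371⌋ = ⌊7583/371⌋ − ⌊7398/371⌋ = 20 − 19 = 1
n=40: ⌊(41·185+183)/371⌋ − ⌊(40·185+183)/371⌋ = ⌊7768/371⌋ − ⌊7583/371⌋ = 20 − 20 = 0
n=41: ⌊(42·185+183)/371⌋ − ⌊(41·185+183)/371⌋ = ⌊7953/371⌋ − ⌊7768/371⌋ = 21 − 20 = 1
n=42: ⌊(43·185+183)/371⌋ − ⌊(42·185+183)/371⌋ = ⌊8138/371⌋ − ⌊7953/371⌋ = 21 − 21 = 0
n=43: ⌊(44·185+183)/371⌋ − ⌊(43·185+183)/371⌋ = ⌊8323/371⌋ − ⌊8138/371⌋ = 22 − 21 = 1
n=44: ⌊(45·185+183)/371⌋ − ⌊(44·185+183)/371⌋ = ⌊8508/371⌋ − ⌊8323/371⌋ = 22 − 22 = 0
n=45: ⌊(46·185+183)/371⌋ − ⌊(45·185+183)/371⌋ = ⌊8693/371⌋ − ⌊8508/371⌋ = 23 − 22 = 1
n=46: ⌊(47·185+183)/371⌋ − ⌊(46·185+183)/371⌋ = ⌊8878/371⌋ − ⌊8693/371⌋ = 23 − 23 = 0
n=47: ⌊(48·185+183)/371⌋ − ⌊(47·185+183)/371⌋ = ⌊9063/371⌋ − ⌊8878/371⌋ = 24 − 23 = 1
n=48: ⌊(49·185+183)/371⌋ − ⌊(48·185+183)/371⌋ = ⌊9248/371⌋ − ⌊9063/371⌋ = 24 − 24 = 0
n=49: ⌊(50·185+183)/371⌋ − ⌊(49·185+183)/371⌋ = ⌊9433/371⌋ − ⌊9248/371⌋ = 25 − 24 = 1
n=50: ⌊(51·185+183)/371⌋ − ⌊(50·185+183)/371⌋ = ⌊9618/371⌋ − ⌊9433/371⌋ = 25 − 25 = 0
n=51: ⌊(52·185+183)/371⌋ − ⌊(51·185+183)/371⌋ = ⌊9803/371⌋ − ⌊9618/371⌋ = 26 − 25 = 1
n=52: ⌊(53·185+183)/371⌋ − ⌊(52·185+183)/371⌋ = ⌊9988/371⌋ − ⌊9803/371⌋ = 26 − 26 = 0
n=53: ⌊(54·185+183)/371⌋ − ⌊(53·185+183)/371⌋ = ⌊10173/371⌋ − ⌊9988/371⌋ = 27 − 26 = 1
n=54: ⌊(55·185+183)/371⌋ − ⌊(54·185+183)/371⌋ = ⌊10358/371⌋ − ⌊10173/371⌋ = 27 − 27 = 0
n=55: ⌊(56·185+183)/371⌋ − ⌊(55·185+183)/371⌋ = ⌊10543/371⌋ − ⌊10358/371⌋ = 28 − 27 = 1
n=56: ⌊(57·185+183)/371⌋ − ⌊(56·185+183)/371⌋ = ⌊10728/371⌋ − ⌊10543/371⌋ = 28 − 28 = 0
n=57: ⌊(58·185+183)/371⌋ − ⌊(57·185+183)/371⌋ = ⌊10913/371⌋ − ⌊10728/371⌋ = 29 − 28 = 1
n=58: ⌊(59·185+183)/371⌋ − ⌊(58·185+183)/371⌋ = ⌊11098/371⌋ − ⌊10913/371⌋ = 29 − 29 = 0
n=59: ⌊(60·185+183)/371⌋ − ⌊(59·185+183)/371⌋ = ⌊11283/371⌋ − ⌊11098/371⌋ = 30 − 29 = 1
n=60: ⌊(61·185+183)/371⌋ − ⌊(60·185+183)/371⌋ = ⌊11468/371⌋ − ⌊11283/371⌋ = 30 − 30 = 0
n=61: ⌊(62·185+183)/371⌋ − ⌊(61·185+183)/371⌋ = ⌊11653/371⌋ − ⌊11468/371⌋ = 31 − 30 = 1
n=62: ⌊(63·185+183)/371⌋ − ⌊(62·185+183)/371⌋ = ⌊11838/371⌋ − ⌊11653/371⌋ = 31 − 31 = 0
n=63: ⌊(64·185+183)/371⌋ − ⌊(63·185+183)/371⌋ = ⌊12023/371⌋ − ⌊11838/371⌋ = 32 − 31 = 1
n=64: ⌊(65·185+183)/371⌋ − ⌊(64·185+183)/371⌋ = ⌊12208/371⌋ − ⌊12023/371⌋ = 32 − 32 = 0
n=65: ⌊(66·185+183)/371⌋ − ⌊(65·185+183)/371⌋ = ⌊12393/371⌋ − ⌊12208/371⌋ = 33 − 32 = 1
n=66: ⌊(67·185+183)/371⌋ − ⌊(66·185+183)/371⌋ = ⌊12578/371⌋ − ⌊12393/371⌋ = 33 − 33 = 0
n=67: ⌊(68·185+183)/371⌋ − ⌊(67·185+183)/371⌋ = ⌊12763/371⌋ − ⌊12578/371⌋ = 34 − 33 = 1
n=68: ⌊(69·185+183)/371⌋ − ⌊(68·185+183)/371⌋ = ⌊12948/371⌋ − ⌊12763/371⌋ = 34 − 34 = 0
n=69: ⌊(70·185+183)/371⌋ − ⌊(69·185+183)/371⌋ = ⌊13133/371⌋ − ⌊12948/371⌋ = 35 − 34 = 1
n=70: ⌊(71·185+183)/371⌋ − ⌊(70·185+183)/371⌋ = ⌊13318/371⌋ − ⌊13133/371⌋ = 35 − 35 = 0
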